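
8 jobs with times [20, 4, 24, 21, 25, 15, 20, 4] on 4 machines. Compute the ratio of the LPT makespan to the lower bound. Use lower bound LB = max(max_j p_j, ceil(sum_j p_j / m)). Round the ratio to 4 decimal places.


LPT order: [25, 24, 21, 20, 20, 15, 4, 4]
Machine loads after assignment: [29, 28, 36, 40]
LPT makespan = 40
Lower bound = max(max_job, ceil(total/4)) = max(25, 34) = 34
Ratio = 40 / 34 = 1.1765

1.1765


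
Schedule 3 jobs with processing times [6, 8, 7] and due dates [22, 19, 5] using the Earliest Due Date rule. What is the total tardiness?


Sort by due date (EDD order): [(7, 5), (8, 19), (6, 22)]
Compute completion times and tardiness:
  Job 1: p=7, d=5, C=7, tardiness=max(0,7-5)=2
  Job 2: p=8, d=19, C=15, tardiness=max(0,15-19)=0
  Job 3: p=6, d=22, C=21, tardiness=max(0,21-22)=0
Total tardiness = 2

2


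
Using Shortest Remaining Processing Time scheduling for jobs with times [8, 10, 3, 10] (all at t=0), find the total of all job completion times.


Since all jobs arrive at t=0, SRPT equals SPT ordering.
SPT order: [3, 8, 10, 10]
Completion times:
  Job 1: p=3, C=3
  Job 2: p=8, C=11
  Job 3: p=10, C=21
  Job 4: p=10, C=31
Total completion time = 3 + 11 + 21 + 31 = 66

66


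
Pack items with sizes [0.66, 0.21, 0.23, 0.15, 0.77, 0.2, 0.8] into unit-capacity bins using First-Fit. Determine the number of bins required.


Place items sequentially using First-Fit:
  Item 0.66 -> new Bin 1
  Item 0.21 -> Bin 1 (now 0.87)
  Item 0.23 -> new Bin 2
  Item 0.15 -> Bin 2 (now 0.38)
  Item 0.77 -> new Bin 3
  Item 0.2 -> Bin 2 (now 0.58)
  Item 0.8 -> new Bin 4
Total bins used = 4

4


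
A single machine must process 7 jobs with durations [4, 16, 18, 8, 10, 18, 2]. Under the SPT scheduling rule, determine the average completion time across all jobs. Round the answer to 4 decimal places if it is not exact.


Sort jobs by processing time (SPT order): [2, 4, 8, 10, 16, 18, 18]
Compute completion times sequentially:
  Job 1: processing = 2, completes at 2
  Job 2: processing = 4, completes at 6
  Job 3: processing = 8, completes at 14
  Job 4: processing = 10, completes at 24
  Job 5: processing = 16, completes at 40
  Job 6: processing = 18, completes at 58
  Job 7: processing = 18, completes at 76
Sum of completion times = 220
Average completion time = 220/7 = 31.4286

31.4286


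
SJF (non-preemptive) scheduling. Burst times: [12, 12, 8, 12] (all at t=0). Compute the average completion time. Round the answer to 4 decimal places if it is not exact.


SJF order (ascending): [8, 12, 12, 12]
Completion times:
  Job 1: burst=8, C=8
  Job 2: burst=12, C=20
  Job 3: burst=12, C=32
  Job 4: burst=12, C=44
Average completion = 104/4 = 26.0

26.0


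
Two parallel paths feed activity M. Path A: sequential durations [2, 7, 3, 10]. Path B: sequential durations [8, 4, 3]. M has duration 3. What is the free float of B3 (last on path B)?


ES(B3) = sum of predecessors on chain B = 12
EF(B3) = ES + duration = 12 + 3 = 15
Successor of B3 is M. ES(M) = max(sum(A), sum(B)) = max(22, 15) = 22
Free float = ES(successor) - EF(current) = 22 - 15 = 7

7


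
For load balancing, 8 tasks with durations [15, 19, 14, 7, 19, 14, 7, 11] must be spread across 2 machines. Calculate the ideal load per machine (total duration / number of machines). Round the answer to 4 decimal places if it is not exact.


Total processing time = 15 + 19 + 14 + 7 + 19 + 14 + 7 + 11 = 106
Number of machines = 2
Ideal balanced load = 106 / 2 = 53.0

53.0


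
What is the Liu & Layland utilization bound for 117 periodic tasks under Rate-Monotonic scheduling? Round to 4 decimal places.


Compute 2^(1/117) = 1.0059419185
Subtract 1: 1.0059419185 - 1 = 0.0059419185
Multiply by n: 117 * 0.0059419185 = 0.6952044645
Round to 4 dp: 0.6952

0.6952


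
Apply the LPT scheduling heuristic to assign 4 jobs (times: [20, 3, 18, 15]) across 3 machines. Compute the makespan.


Sort jobs in decreasing order (LPT): [20, 18, 15, 3]
Assign each job to the least loaded machine:
  Machine 1: jobs [20], load = 20
  Machine 2: jobs [18], load = 18
  Machine 3: jobs [15, 3], load = 18
Makespan = max load = 20

20


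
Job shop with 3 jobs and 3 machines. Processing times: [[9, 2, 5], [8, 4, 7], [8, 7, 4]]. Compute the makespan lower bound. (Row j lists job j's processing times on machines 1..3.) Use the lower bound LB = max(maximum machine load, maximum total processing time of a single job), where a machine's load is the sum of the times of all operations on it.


Machine loads:
  Machine 1: 9 + 8 + 8 = 25
  Machine 2: 2 + 4 + 7 = 13
  Machine 3: 5 + 7 + 4 = 16
Max machine load = 25
Job totals:
  Job 1: 16
  Job 2: 19
  Job 3: 19
Max job total = 19
Lower bound = max(25, 19) = 25

25


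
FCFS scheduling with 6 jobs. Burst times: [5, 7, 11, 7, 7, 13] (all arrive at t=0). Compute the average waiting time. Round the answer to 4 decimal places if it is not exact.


FCFS order (as given): [5, 7, 11, 7, 7, 13]
Waiting times:
  Job 1: wait = 0
  Job 2: wait = 5
  Job 3: wait = 12
  Job 4: wait = 23
  Job 5: wait = 30
  Job 6: wait = 37
Sum of waiting times = 107
Average waiting time = 107/6 = 17.8333

17.8333


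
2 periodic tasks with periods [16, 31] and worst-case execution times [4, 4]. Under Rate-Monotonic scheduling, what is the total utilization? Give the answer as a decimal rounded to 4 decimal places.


Compute individual utilizations (exact fractions):
  Task 1: C/T = 4/16 = 1/4 (approx. 0.25)
  Task 2: C/T = 4/31 (approx. 0.129)
Total utilization U = 1/4 + 4/31 = 47/124
Rounded to 4 decimal places: U = 0.3790
RM (Liu & Layland) bound for 2 tasks = 0.828427; compare with U = 47/124 (approx. 0.379032)
U <= bound, so schedulable by RM sufficient condition.

0.3790


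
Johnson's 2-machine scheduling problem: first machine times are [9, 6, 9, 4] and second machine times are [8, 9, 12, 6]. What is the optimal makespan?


Apply Johnson's rule:
  Group 1 (a <= b): [(4, 4, 6), (2, 6, 9), (3, 9, 12)]
  Group 2 (a > b): [(1, 9, 8)]
Optimal job order: [4, 2, 3, 1]
Schedule:
  Job 4: M1 done at 4, M2 done at 10
  Job 2: M1 done at 10, M2 done at 19
  Job 3: M1 done at 19, M2 done at 31
  Job 1: M1 done at 28, M2 done at 39
Makespan = 39

39


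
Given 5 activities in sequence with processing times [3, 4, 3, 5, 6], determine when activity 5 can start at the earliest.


Activity 5 starts after activities 1 through 4 complete.
Predecessor durations: [3, 4, 3, 5]
ES = 3 + 4 + 3 + 5 = 15

15


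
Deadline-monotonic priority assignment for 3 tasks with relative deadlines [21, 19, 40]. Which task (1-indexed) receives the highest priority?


Sort tasks by relative deadline (ascending):
  Task 2: deadline = 19
  Task 1: deadline = 21
  Task 3: deadline = 40
Priority order (highest first): [2, 1, 3]
Highest priority task = 2

2


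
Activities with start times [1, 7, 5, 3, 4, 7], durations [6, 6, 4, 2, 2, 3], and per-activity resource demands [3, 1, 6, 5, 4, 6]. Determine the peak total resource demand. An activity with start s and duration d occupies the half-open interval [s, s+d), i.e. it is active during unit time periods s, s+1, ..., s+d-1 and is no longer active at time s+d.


Each activity i is active on [start_i, start_i + duration_i).
Compute total resource usage per time slot:
  t=0: active resources = [], total = 0
  t=1: active resources = [3], total = 3
  t=2: active resources = [3], total = 3
  t=3: active resources = [3, 5], total = 8
  t=4: active resources = [3, 5, 4], total = 12
  t=5: active resources = [3, 6, 4], total = 13
  t=6: active resources = [3, 6], total = 9
  t=7: active resources = [1, 6, 6], total = 13
  t=8: active resources = [1, 6, 6], total = 13
  t=9: active resources = [1, 6], total = 7
  t=10: active resources = [1], total = 1
  t=11: active resources = [1], total = 1
  t=12: active resources = [1], total = 1
Peak resource demand = 13

13


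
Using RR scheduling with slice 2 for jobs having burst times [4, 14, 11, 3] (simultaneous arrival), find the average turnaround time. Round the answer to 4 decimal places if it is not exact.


Time quantum = 2
Execution trace:
  J1 runs 2 units, time = 2
  J2 runs 2 units, time = 4
  J3 runs 2 units, time = 6
  J4 runs 2 units, time = 8
  J1 runs 2 units, time = 10
  J2 runs 2 units, time = 12
  J3 runs 2 units, time = 14
  J4 runs 1 units, time = 15
  J2 runs 2 units, time = 17
  J3 runs 2 units, time = 19
  J2 runs 2 units, time = 21
  J3 runs 2 units, time = 23
  J2 runs 2 units, time = 25
  J3 runs 2 units, time = 27
  J2 runs 2 units, time = 29
  J3 runs 1 units, time = 30
  J2 runs 2 units, time = 32
Finish times: [10, 32, 30, 15]
Average turnaround = 87/4 = 21.75

21.75


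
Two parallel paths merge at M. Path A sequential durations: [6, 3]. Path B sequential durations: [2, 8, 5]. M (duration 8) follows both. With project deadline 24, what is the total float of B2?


Forward pass: ES(B2) = sum of predecessors on chain B = 2
EF = ES + duration = 2 + 8 = 10
Backward pass: LF(M) = deadline = 24; LS(M) = 24 - 8 = 16
LF(B2) = LS(M) - sum(successors on chain B) = 16 - 5 = 11
LS = LF - duration = 11 - 8 = 3
Total float = LS - ES = 3 - 2 = 1

1


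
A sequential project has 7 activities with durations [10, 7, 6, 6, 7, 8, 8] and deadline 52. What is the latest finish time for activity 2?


LF(activity 2) = deadline - sum of successor durations
Successors: activities 3 through 7 with durations [6, 6, 7, 8, 8]
Sum of successor durations = 35
LF = 52 - 35 = 17

17


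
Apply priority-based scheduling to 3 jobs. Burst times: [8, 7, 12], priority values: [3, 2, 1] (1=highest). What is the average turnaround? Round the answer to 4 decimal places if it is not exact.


Sort by priority (ascending = highest first):
Order: [(1, 12), (2, 7), (3, 8)]
Completion times:
  Priority 1, burst=12, C=12
  Priority 2, burst=7, C=19
  Priority 3, burst=8, C=27
Average turnaround = 58/3 = 19.3333

19.3333


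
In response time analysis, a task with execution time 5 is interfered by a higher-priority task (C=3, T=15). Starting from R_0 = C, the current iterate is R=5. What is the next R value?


R_next = C + ceil(R_prev / T_hp) * C_hp
ceil(5 / 15) = ceil(0.3333) = 1
Interference = 1 * 3 = 3
R_next = 5 + 3 = 8

8


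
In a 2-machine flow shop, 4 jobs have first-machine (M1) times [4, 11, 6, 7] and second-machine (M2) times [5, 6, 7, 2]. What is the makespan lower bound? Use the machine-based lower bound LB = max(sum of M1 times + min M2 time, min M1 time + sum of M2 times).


LB1 = sum(M1 times) + min(M2 times) = 28 + 2 = 30
LB2 = min(M1 times) + sum(M2 times) = 4 + 20 = 24
Lower bound = max(LB1, LB2) = max(30, 24) = 30

30


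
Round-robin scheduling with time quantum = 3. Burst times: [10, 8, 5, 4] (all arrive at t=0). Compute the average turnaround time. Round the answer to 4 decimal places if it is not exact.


Time quantum = 3
Execution trace:
  J1 runs 3 units, time = 3
  J2 runs 3 units, time = 6
  J3 runs 3 units, time = 9
  J4 runs 3 units, time = 12
  J1 runs 3 units, time = 15
  J2 runs 3 units, time = 18
  J3 runs 2 units, time = 20
  J4 runs 1 units, time = 21
  J1 runs 3 units, time = 24
  J2 runs 2 units, time = 26
  J1 runs 1 units, time = 27
Finish times: [27, 26, 20, 21]
Average turnaround = 94/4 = 23.5

23.5


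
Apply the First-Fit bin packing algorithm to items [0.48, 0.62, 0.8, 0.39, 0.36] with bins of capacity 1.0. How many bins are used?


Place items sequentially using First-Fit:
  Item 0.48 -> new Bin 1
  Item 0.62 -> new Bin 2
  Item 0.8 -> new Bin 3
  Item 0.39 -> Bin 1 (now 0.87)
  Item 0.36 -> Bin 2 (now 0.98)
Total bins used = 3

3


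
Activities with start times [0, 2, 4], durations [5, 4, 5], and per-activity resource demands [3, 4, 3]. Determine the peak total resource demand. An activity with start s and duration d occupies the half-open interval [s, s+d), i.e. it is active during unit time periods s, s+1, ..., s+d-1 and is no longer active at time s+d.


Each activity i is active on [start_i, start_i + duration_i).
Compute total resource usage per time slot:
  t=0: active resources = [3], total = 3
  t=1: active resources = [3], total = 3
  t=2: active resources = [3, 4], total = 7
  t=3: active resources = [3, 4], total = 7
  t=4: active resources = [3, 4, 3], total = 10
  t=5: active resources = [4, 3], total = 7
  t=6: active resources = [3], total = 3
  t=7: active resources = [3], total = 3
  t=8: active resources = [3], total = 3
Peak resource demand = 10

10


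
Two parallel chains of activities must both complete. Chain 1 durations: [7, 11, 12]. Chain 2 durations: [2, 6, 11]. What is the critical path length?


Path A total = 7 + 11 + 12 = 30
Path B total = 2 + 6 + 11 = 19
Critical path = longest path = max(30, 19) = 30

30


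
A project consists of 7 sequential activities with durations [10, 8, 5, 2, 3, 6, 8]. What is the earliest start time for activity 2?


Activity 2 starts after activities 1 through 1 complete.
Predecessor durations: [10]
ES = 10 = 10

10


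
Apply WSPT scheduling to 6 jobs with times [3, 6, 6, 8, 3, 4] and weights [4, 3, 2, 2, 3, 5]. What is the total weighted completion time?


Compute p/w ratios and sort ascending (WSPT): [(3, 4), (4, 5), (3, 3), (6, 3), (6, 2), (8, 2)]
Compute weighted completion times:
  Job (p=3,w=4): C=3, w*C=4*3=12
  Job (p=4,w=5): C=7, w*C=5*7=35
  Job (p=3,w=3): C=10, w*C=3*10=30
  Job (p=6,w=3): C=16, w*C=3*16=48
  Job (p=6,w=2): C=22, w*C=2*22=44
  Job (p=8,w=2): C=30, w*C=2*30=60
Total weighted completion time = 229

229


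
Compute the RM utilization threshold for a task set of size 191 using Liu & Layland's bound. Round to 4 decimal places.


Compute 2^(1/191) = 1.0036356358
Subtract 1: 1.0036356358 - 1 = 0.0036356358
Multiply by n: 191 * 0.0036356358 = 0.6944064378
Round to 4 dp: 0.6944

0.6944


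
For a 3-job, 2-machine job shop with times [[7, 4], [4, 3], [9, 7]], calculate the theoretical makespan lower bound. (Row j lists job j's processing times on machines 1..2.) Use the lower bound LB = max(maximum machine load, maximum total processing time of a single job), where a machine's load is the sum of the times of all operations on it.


Machine loads:
  Machine 1: 7 + 4 + 9 = 20
  Machine 2: 4 + 3 + 7 = 14
Max machine load = 20
Job totals:
  Job 1: 11
  Job 2: 7
  Job 3: 16
Max job total = 16
Lower bound = max(20, 16) = 20

20


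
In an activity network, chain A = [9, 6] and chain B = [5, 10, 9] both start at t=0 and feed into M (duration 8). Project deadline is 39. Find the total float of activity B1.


Forward pass: ES(B1) = sum of predecessors on chain B = 0
EF = ES + duration = 0 + 5 = 5
Backward pass: LF(M) = deadline = 39; LS(M) = 39 - 8 = 31
LF(B1) = LS(M) - sum(successors on chain B) = 31 - 19 = 12
LS = LF - duration = 12 - 5 = 7
Total float = LS - ES = 7 - 0 = 7

7


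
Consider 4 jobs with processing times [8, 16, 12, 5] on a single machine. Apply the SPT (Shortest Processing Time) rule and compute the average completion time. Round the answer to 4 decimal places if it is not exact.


Sort jobs by processing time (SPT order): [5, 8, 12, 16]
Compute completion times sequentially:
  Job 1: processing = 5, completes at 5
  Job 2: processing = 8, completes at 13
  Job 3: processing = 12, completes at 25
  Job 4: processing = 16, completes at 41
Sum of completion times = 84
Average completion time = 84/4 = 21.0

21.0


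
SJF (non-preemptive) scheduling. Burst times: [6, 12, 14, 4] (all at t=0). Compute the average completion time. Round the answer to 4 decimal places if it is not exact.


SJF order (ascending): [4, 6, 12, 14]
Completion times:
  Job 1: burst=4, C=4
  Job 2: burst=6, C=10
  Job 3: burst=12, C=22
  Job 4: burst=14, C=36
Average completion = 72/4 = 18.0

18.0


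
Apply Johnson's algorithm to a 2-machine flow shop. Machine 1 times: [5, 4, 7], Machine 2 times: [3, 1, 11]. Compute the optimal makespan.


Apply Johnson's rule:
  Group 1 (a <= b): [(3, 7, 11)]
  Group 2 (a > b): [(1, 5, 3), (2, 4, 1)]
Optimal job order: [3, 1, 2]
Schedule:
  Job 3: M1 done at 7, M2 done at 18
  Job 1: M1 done at 12, M2 done at 21
  Job 2: M1 done at 16, M2 done at 22
Makespan = 22

22


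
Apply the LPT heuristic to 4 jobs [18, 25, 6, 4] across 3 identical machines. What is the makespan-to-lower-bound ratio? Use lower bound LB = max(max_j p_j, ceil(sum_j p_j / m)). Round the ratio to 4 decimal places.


LPT order: [25, 18, 6, 4]
Machine loads after assignment: [25, 18, 10]
LPT makespan = 25
Lower bound = max(max_job, ceil(total/3)) = max(25, 18) = 25
Ratio = 25 / 25 = 1.0

1.0


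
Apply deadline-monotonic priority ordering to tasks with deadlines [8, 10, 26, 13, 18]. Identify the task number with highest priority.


Sort tasks by relative deadline (ascending):
  Task 1: deadline = 8
  Task 2: deadline = 10
  Task 4: deadline = 13
  Task 5: deadline = 18
  Task 3: deadline = 26
Priority order (highest first): [1, 2, 4, 5, 3]
Highest priority task = 1

1


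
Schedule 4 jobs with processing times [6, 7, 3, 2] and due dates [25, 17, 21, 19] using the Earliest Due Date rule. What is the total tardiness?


Sort by due date (EDD order): [(7, 17), (2, 19), (3, 21), (6, 25)]
Compute completion times and tardiness:
  Job 1: p=7, d=17, C=7, tardiness=max(0,7-17)=0
  Job 2: p=2, d=19, C=9, tardiness=max(0,9-19)=0
  Job 3: p=3, d=21, C=12, tardiness=max(0,12-21)=0
  Job 4: p=6, d=25, C=18, tardiness=max(0,18-25)=0
Total tardiness = 0

0


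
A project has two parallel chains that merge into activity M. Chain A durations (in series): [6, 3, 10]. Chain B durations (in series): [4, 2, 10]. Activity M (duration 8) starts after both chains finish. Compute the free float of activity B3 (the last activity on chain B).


ES(B3) = sum of predecessors on chain B = 6
EF(B3) = ES + duration = 6 + 10 = 16
Successor of B3 is M. ES(M) = max(sum(A), sum(B)) = max(19, 16) = 19
Free float = ES(successor) - EF(current) = 19 - 16 = 3

3


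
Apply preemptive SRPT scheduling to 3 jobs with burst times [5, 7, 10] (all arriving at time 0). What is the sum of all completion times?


Since all jobs arrive at t=0, SRPT equals SPT ordering.
SPT order: [5, 7, 10]
Completion times:
  Job 1: p=5, C=5
  Job 2: p=7, C=12
  Job 3: p=10, C=22
Total completion time = 5 + 12 + 22 = 39

39


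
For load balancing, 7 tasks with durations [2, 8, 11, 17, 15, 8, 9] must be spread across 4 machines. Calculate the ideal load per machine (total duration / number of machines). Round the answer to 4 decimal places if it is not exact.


Total processing time = 2 + 8 + 11 + 17 + 15 + 8 + 9 = 70
Number of machines = 4
Ideal balanced load = 70 / 4 = 17.5

17.5


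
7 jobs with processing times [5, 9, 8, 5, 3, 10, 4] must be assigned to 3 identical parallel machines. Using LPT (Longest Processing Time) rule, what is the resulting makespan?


Sort jobs in decreasing order (LPT): [10, 9, 8, 5, 5, 4, 3]
Assign each job to the least loaded machine:
  Machine 1: jobs [10, 4], load = 14
  Machine 2: jobs [9, 5], load = 14
  Machine 3: jobs [8, 5, 3], load = 16
Makespan = max load = 16

16


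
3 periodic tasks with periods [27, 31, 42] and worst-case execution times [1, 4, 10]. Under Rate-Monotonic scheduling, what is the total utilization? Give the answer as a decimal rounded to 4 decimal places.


Compute individual utilizations (exact fractions):
  Task 1: C/T = 1/27 (approx. 0.037)
  Task 2: C/T = 4/31 (approx. 0.129)
  Task 3: C/T = 10/42 = 5/21 (approx. 0.2381)
Total utilization U = 1/27 + 4/31 + 5/21 = 2368/5859
Rounded to 4 decimal places: U = 0.4042
RM (Liu & Layland) bound for 3 tasks = 0.779763; compare with U = 2368/5859 (approx. 0.404165)
U <= bound, so schedulable by RM sufficient condition.

0.4042


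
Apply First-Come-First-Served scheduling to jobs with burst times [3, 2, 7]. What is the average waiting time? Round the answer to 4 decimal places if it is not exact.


FCFS order (as given): [3, 2, 7]
Waiting times:
  Job 1: wait = 0
  Job 2: wait = 3
  Job 3: wait = 5
Sum of waiting times = 8
Average waiting time = 8/3 = 2.6667

2.6667


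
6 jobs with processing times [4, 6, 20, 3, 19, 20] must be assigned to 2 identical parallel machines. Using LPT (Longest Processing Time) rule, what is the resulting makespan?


Sort jobs in decreasing order (LPT): [20, 20, 19, 6, 4, 3]
Assign each job to the least loaded machine:
  Machine 1: jobs [20, 19], load = 39
  Machine 2: jobs [20, 6, 4, 3], load = 33
Makespan = max load = 39

39


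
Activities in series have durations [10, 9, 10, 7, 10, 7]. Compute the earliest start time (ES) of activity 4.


Activity 4 starts after activities 1 through 3 complete.
Predecessor durations: [10, 9, 10]
ES = 10 + 9 + 10 = 29

29


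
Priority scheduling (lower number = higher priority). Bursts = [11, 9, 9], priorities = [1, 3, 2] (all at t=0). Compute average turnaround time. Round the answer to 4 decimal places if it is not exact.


Sort by priority (ascending = highest first):
Order: [(1, 11), (2, 9), (3, 9)]
Completion times:
  Priority 1, burst=11, C=11
  Priority 2, burst=9, C=20
  Priority 3, burst=9, C=29
Average turnaround = 60/3 = 20.0

20.0


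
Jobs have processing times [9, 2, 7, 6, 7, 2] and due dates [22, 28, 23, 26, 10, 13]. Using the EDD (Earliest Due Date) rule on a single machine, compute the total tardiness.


Sort by due date (EDD order): [(7, 10), (2, 13), (9, 22), (7, 23), (6, 26), (2, 28)]
Compute completion times and tardiness:
  Job 1: p=7, d=10, C=7, tardiness=max(0,7-10)=0
  Job 2: p=2, d=13, C=9, tardiness=max(0,9-13)=0
  Job 3: p=9, d=22, C=18, tardiness=max(0,18-22)=0
  Job 4: p=7, d=23, C=25, tardiness=max(0,25-23)=2
  Job 5: p=6, d=26, C=31, tardiness=max(0,31-26)=5
  Job 6: p=2, d=28, C=33, tardiness=max(0,33-28)=5
Total tardiness = 12

12


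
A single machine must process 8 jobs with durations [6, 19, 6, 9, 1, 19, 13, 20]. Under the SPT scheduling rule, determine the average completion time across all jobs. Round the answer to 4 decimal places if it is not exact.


Sort jobs by processing time (SPT order): [1, 6, 6, 9, 13, 19, 19, 20]
Compute completion times sequentially:
  Job 1: processing = 1, completes at 1
  Job 2: processing = 6, completes at 7
  Job 3: processing = 6, completes at 13
  Job 4: processing = 9, completes at 22
  Job 5: processing = 13, completes at 35
  Job 6: processing = 19, completes at 54
  Job 7: processing = 19, completes at 73
  Job 8: processing = 20, completes at 93
Sum of completion times = 298
Average completion time = 298/8 = 37.25

37.25


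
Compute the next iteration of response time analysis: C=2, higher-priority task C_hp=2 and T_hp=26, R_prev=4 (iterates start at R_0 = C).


R_next = C + ceil(R_prev / T_hp) * C_hp
ceil(4 / 26) = ceil(0.1538) = 1
Interference = 1 * 2 = 2
R_next = 2 + 2 = 4
R_next = R_prev, so the iteration has converged (response time = 4).

4


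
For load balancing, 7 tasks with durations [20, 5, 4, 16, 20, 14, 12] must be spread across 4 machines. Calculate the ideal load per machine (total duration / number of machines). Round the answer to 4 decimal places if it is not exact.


Total processing time = 20 + 5 + 4 + 16 + 20 + 14 + 12 = 91
Number of machines = 4
Ideal balanced load = 91 / 4 = 22.75

22.75


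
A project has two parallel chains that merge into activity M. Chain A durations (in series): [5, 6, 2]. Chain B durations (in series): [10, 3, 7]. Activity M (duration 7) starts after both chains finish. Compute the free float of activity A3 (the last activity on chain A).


ES(A3) = sum of predecessors on chain A = 11
EF(A3) = ES + duration = 11 + 2 = 13
Successor of A3 is M. ES(M) = max(sum(A), sum(B)) = max(13, 20) = 20
Free float = ES(successor) - EF(current) = 20 - 13 = 7

7


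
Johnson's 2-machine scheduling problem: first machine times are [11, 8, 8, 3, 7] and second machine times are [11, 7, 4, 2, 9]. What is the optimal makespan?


Apply Johnson's rule:
  Group 1 (a <= b): [(5, 7, 9), (1, 11, 11)]
  Group 2 (a > b): [(2, 8, 7), (3, 8, 4), (4, 3, 2)]
Optimal job order: [5, 1, 2, 3, 4]
Schedule:
  Job 5: M1 done at 7, M2 done at 16
  Job 1: M1 done at 18, M2 done at 29
  Job 2: M1 done at 26, M2 done at 36
  Job 3: M1 done at 34, M2 done at 40
  Job 4: M1 done at 37, M2 done at 42
Makespan = 42

42


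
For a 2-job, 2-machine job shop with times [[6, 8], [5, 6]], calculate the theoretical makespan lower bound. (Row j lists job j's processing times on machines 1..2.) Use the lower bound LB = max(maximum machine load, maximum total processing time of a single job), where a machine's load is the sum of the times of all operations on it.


Machine loads:
  Machine 1: 6 + 5 = 11
  Machine 2: 8 + 6 = 14
Max machine load = 14
Job totals:
  Job 1: 14
  Job 2: 11
Max job total = 14
Lower bound = max(14, 14) = 14

14


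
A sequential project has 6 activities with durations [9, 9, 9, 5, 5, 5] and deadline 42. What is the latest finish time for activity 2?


LF(activity 2) = deadline - sum of successor durations
Successors: activities 3 through 6 with durations [9, 5, 5, 5]
Sum of successor durations = 24
LF = 42 - 24 = 18

18


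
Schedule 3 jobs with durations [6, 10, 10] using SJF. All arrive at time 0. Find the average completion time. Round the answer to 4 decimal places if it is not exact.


SJF order (ascending): [6, 10, 10]
Completion times:
  Job 1: burst=6, C=6
  Job 2: burst=10, C=16
  Job 3: burst=10, C=26
Average completion = 48/3 = 16.0

16.0


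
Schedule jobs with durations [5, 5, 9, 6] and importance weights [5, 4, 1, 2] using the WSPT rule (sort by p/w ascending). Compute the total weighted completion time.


Compute p/w ratios and sort ascending (WSPT): [(5, 5), (5, 4), (6, 2), (9, 1)]
Compute weighted completion times:
  Job (p=5,w=5): C=5, w*C=5*5=25
  Job (p=5,w=4): C=10, w*C=4*10=40
  Job (p=6,w=2): C=16, w*C=2*16=32
  Job (p=9,w=1): C=25, w*C=1*25=25
Total weighted completion time = 122

122


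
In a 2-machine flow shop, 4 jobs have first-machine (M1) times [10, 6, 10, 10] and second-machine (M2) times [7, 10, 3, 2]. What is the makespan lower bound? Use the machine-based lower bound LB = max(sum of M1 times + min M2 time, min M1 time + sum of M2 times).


LB1 = sum(M1 times) + min(M2 times) = 36 + 2 = 38
LB2 = min(M1 times) + sum(M2 times) = 6 + 22 = 28
Lower bound = max(LB1, LB2) = max(38, 28) = 38

38


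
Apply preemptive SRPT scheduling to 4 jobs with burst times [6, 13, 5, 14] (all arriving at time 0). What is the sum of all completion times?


Since all jobs arrive at t=0, SRPT equals SPT ordering.
SPT order: [5, 6, 13, 14]
Completion times:
  Job 1: p=5, C=5
  Job 2: p=6, C=11
  Job 3: p=13, C=24
  Job 4: p=14, C=38
Total completion time = 5 + 11 + 24 + 38 = 78

78


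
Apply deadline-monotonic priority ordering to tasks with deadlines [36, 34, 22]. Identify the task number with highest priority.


Sort tasks by relative deadline (ascending):
  Task 3: deadline = 22
  Task 2: deadline = 34
  Task 1: deadline = 36
Priority order (highest first): [3, 2, 1]
Highest priority task = 3

3


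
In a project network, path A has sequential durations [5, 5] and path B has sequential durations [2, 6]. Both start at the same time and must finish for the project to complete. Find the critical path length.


Path A total = 5 + 5 = 10
Path B total = 2 + 6 = 8
Critical path = longest path = max(10, 8) = 10

10


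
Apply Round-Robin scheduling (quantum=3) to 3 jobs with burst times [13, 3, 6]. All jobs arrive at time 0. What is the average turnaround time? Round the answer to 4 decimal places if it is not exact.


Time quantum = 3
Execution trace:
  J1 runs 3 units, time = 3
  J2 runs 3 units, time = 6
  J3 runs 3 units, time = 9
  J1 runs 3 units, time = 12
  J3 runs 3 units, time = 15
  J1 runs 3 units, time = 18
  J1 runs 3 units, time = 21
  J1 runs 1 units, time = 22
Finish times: [22, 6, 15]
Average turnaround = 43/3 = 14.3333

14.3333


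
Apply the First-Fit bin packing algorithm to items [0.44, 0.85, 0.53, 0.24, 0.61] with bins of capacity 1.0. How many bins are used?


Place items sequentially using First-Fit:
  Item 0.44 -> new Bin 1
  Item 0.85 -> new Bin 2
  Item 0.53 -> Bin 1 (now 0.97)
  Item 0.24 -> new Bin 3
  Item 0.61 -> Bin 3 (now 0.85)
Total bins used = 3

3


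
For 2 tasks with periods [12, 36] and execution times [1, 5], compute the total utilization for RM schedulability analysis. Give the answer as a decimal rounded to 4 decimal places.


Compute individual utilizations (exact fractions):
  Task 1: C/T = 1/12 (approx. 0.0833)
  Task 2: C/T = 5/36 (approx. 0.1389)
Total utilization U = 1/12 + 5/36 = 2/9
Rounded to 4 decimal places: U = 0.2222
RM (Liu & Layland) bound for 2 tasks = 0.828427; compare with U = 2/9 (approx. 0.222222)
U <= bound, so schedulable by RM sufficient condition.

0.2222


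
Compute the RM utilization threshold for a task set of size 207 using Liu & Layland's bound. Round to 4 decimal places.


Compute 2^(1/207) = 1.0033541497
Subtract 1: 1.0033541497 - 1 = 0.0033541497
Multiply by n: 207 * 0.0033541497 = 0.6943089879
Round to 4 dp: 0.6943

0.6943


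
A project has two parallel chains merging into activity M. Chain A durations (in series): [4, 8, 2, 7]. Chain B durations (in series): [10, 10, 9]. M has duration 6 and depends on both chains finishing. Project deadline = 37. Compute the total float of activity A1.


Forward pass: ES(A1) = sum of predecessors on chain A = 0
EF = ES + duration = 0 + 4 = 4
Backward pass: LF(M) = deadline = 37; LS(M) = 37 - 6 = 31
LF(A1) = LS(M) - sum(successors on chain A) = 31 - 17 = 14
LS = LF - duration = 14 - 4 = 10
Total float = LS - ES = 10 - 0 = 10

10


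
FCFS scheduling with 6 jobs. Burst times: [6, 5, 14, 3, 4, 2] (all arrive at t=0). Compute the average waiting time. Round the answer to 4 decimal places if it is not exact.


FCFS order (as given): [6, 5, 14, 3, 4, 2]
Waiting times:
  Job 1: wait = 0
  Job 2: wait = 6
  Job 3: wait = 11
  Job 4: wait = 25
  Job 5: wait = 28
  Job 6: wait = 32
Sum of waiting times = 102
Average waiting time = 102/6 = 17.0

17.0


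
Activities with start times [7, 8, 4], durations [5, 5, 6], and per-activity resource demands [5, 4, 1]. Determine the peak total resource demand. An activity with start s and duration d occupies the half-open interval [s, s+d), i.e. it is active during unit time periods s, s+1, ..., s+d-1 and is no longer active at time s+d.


Each activity i is active on [start_i, start_i + duration_i).
Compute total resource usage per time slot:
  t=0: active resources = [], total = 0
  t=1: active resources = [], total = 0
  t=2: active resources = [], total = 0
  t=3: active resources = [], total = 0
  t=4: active resources = [1], total = 1
  t=5: active resources = [1], total = 1
  t=6: active resources = [1], total = 1
  t=7: active resources = [5, 1], total = 6
  t=8: active resources = [5, 4, 1], total = 10
  t=9: active resources = [5, 4, 1], total = 10
  t=10: active resources = [5, 4], total = 9
  t=11: active resources = [5, 4], total = 9
  t=12: active resources = [4], total = 4
Peak resource demand = 10

10


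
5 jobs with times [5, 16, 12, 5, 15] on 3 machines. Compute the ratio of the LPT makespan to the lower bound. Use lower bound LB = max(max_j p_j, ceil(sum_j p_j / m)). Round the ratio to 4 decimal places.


LPT order: [16, 15, 12, 5, 5]
Machine loads after assignment: [16, 20, 17]
LPT makespan = 20
Lower bound = max(max_job, ceil(total/3)) = max(16, 18) = 18
Ratio = 20 / 18 = 1.1111

1.1111


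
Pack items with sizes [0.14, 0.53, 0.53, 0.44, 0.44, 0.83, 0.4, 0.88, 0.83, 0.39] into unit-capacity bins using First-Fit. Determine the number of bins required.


Place items sequentially using First-Fit:
  Item 0.14 -> new Bin 1
  Item 0.53 -> Bin 1 (now 0.67)
  Item 0.53 -> new Bin 2
  Item 0.44 -> Bin 2 (now 0.97)
  Item 0.44 -> new Bin 3
  Item 0.83 -> new Bin 4
  Item 0.4 -> Bin 3 (now 0.84)
  Item 0.88 -> new Bin 5
  Item 0.83 -> new Bin 6
  Item 0.39 -> new Bin 7
Total bins used = 7

7


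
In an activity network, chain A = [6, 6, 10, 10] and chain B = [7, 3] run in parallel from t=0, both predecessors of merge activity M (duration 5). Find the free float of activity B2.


ES(B2) = sum of predecessors on chain B = 7
EF(B2) = ES + duration = 7 + 3 = 10
Successor of B2 is M. ES(M) = max(sum(A), sum(B)) = max(32, 10) = 32
Free float = ES(successor) - EF(current) = 32 - 10 = 22

22


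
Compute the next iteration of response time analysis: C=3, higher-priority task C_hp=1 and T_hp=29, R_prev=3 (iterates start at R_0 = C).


R_next = C + ceil(R_prev / T_hp) * C_hp
ceil(3 / 29) = ceil(0.1034) = 1
Interference = 1 * 1 = 1
R_next = 3 + 1 = 4

4


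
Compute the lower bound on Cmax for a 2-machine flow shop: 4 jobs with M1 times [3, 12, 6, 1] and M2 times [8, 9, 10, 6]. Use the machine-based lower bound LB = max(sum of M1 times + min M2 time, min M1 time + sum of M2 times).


LB1 = sum(M1 times) + min(M2 times) = 22 + 6 = 28
LB2 = min(M1 times) + sum(M2 times) = 1 + 33 = 34
Lower bound = max(LB1, LB2) = max(28, 34) = 34

34


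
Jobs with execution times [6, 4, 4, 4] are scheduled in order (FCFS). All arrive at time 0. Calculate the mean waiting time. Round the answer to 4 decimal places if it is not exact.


FCFS order (as given): [6, 4, 4, 4]
Waiting times:
  Job 1: wait = 0
  Job 2: wait = 6
  Job 3: wait = 10
  Job 4: wait = 14
Sum of waiting times = 30
Average waiting time = 30/4 = 7.5

7.5


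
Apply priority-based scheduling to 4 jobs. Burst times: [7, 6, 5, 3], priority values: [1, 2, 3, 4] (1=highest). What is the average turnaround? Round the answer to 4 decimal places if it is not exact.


Sort by priority (ascending = highest first):
Order: [(1, 7), (2, 6), (3, 5), (4, 3)]
Completion times:
  Priority 1, burst=7, C=7
  Priority 2, burst=6, C=13
  Priority 3, burst=5, C=18
  Priority 4, burst=3, C=21
Average turnaround = 59/4 = 14.75

14.75


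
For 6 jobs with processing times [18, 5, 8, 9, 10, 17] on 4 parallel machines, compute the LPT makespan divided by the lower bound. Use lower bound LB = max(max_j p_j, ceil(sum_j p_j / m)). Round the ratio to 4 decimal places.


LPT order: [18, 17, 10, 9, 8, 5]
Machine loads after assignment: [18, 17, 15, 17]
LPT makespan = 18
Lower bound = max(max_job, ceil(total/4)) = max(18, 17) = 18
Ratio = 18 / 18 = 1.0

1.0


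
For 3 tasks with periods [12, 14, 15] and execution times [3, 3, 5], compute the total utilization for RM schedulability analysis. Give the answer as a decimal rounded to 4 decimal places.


Compute individual utilizations (exact fractions):
  Task 1: C/T = 3/12 = 1/4 (approx. 0.25)
  Task 2: C/T = 3/14 (approx. 0.2143)
  Task 3: C/T = 5/15 = 1/3 (approx. 0.3333)
Total utilization U = 1/4 + 3/14 + 1/3 = 67/84
Rounded to 4 decimal places: U = 0.7976
RM (Liu & Layland) bound for 3 tasks = 0.779763; compare with U = 67/84 (approx. 0.797619)
bound < U <= 1, so the RM sufficient condition is not met (inconclusive; an exact test such as response-time analysis is needed).

0.7976


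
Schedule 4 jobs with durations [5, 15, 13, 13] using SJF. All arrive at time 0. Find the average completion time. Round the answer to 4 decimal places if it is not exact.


SJF order (ascending): [5, 13, 13, 15]
Completion times:
  Job 1: burst=5, C=5
  Job 2: burst=13, C=18
  Job 3: burst=13, C=31
  Job 4: burst=15, C=46
Average completion = 100/4 = 25.0

25.0


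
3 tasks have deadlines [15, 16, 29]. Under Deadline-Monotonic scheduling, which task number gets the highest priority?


Sort tasks by relative deadline (ascending):
  Task 1: deadline = 15
  Task 2: deadline = 16
  Task 3: deadline = 29
Priority order (highest first): [1, 2, 3]
Highest priority task = 1

1


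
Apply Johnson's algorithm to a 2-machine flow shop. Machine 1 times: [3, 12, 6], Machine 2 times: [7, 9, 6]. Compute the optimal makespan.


Apply Johnson's rule:
  Group 1 (a <= b): [(1, 3, 7), (3, 6, 6)]
  Group 2 (a > b): [(2, 12, 9)]
Optimal job order: [1, 3, 2]
Schedule:
  Job 1: M1 done at 3, M2 done at 10
  Job 3: M1 done at 9, M2 done at 16
  Job 2: M1 done at 21, M2 done at 30
Makespan = 30

30


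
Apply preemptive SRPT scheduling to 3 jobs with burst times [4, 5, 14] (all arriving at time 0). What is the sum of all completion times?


Since all jobs arrive at t=0, SRPT equals SPT ordering.
SPT order: [4, 5, 14]
Completion times:
  Job 1: p=4, C=4
  Job 2: p=5, C=9
  Job 3: p=14, C=23
Total completion time = 4 + 9 + 23 = 36

36


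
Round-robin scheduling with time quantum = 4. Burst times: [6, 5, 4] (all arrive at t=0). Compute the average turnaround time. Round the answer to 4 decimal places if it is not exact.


Time quantum = 4
Execution trace:
  J1 runs 4 units, time = 4
  J2 runs 4 units, time = 8
  J3 runs 4 units, time = 12
  J1 runs 2 units, time = 14
  J2 runs 1 units, time = 15
Finish times: [14, 15, 12]
Average turnaround = 41/3 = 13.6667

13.6667


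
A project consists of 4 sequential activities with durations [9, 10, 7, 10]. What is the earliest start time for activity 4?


Activity 4 starts after activities 1 through 3 complete.
Predecessor durations: [9, 10, 7]
ES = 9 + 10 + 7 = 26

26


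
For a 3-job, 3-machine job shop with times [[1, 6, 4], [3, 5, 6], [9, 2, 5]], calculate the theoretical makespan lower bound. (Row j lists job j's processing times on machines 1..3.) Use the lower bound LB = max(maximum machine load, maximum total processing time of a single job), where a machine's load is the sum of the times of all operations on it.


Machine loads:
  Machine 1: 1 + 3 + 9 = 13
  Machine 2: 6 + 5 + 2 = 13
  Machine 3: 4 + 6 + 5 = 15
Max machine load = 15
Job totals:
  Job 1: 11
  Job 2: 14
  Job 3: 16
Max job total = 16
Lower bound = max(15, 16) = 16

16


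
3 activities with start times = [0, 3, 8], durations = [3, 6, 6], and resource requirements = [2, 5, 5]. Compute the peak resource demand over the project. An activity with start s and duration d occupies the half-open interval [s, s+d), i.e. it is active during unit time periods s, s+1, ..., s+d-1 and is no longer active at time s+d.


Each activity i is active on [start_i, start_i + duration_i).
Compute total resource usage per time slot:
  t=0: active resources = [2], total = 2
  t=1: active resources = [2], total = 2
  t=2: active resources = [2], total = 2
  t=3: active resources = [5], total = 5
  t=4: active resources = [5], total = 5
  t=5: active resources = [5], total = 5
  t=6: active resources = [5], total = 5
  t=7: active resources = [5], total = 5
  t=8: active resources = [5, 5], total = 10
  t=9: active resources = [5], total = 5
  t=10: active resources = [5], total = 5
  t=11: active resources = [5], total = 5
  t=12: active resources = [5], total = 5
  t=13: active resources = [5], total = 5
Peak resource demand = 10

10


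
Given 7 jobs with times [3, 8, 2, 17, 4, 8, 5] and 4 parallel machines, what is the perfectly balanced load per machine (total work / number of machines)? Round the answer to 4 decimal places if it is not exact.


Total processing time = 3 + 8 + 2 + 17 + 4 + 8 + 5 = 47
Number of machines = 4
Ideal balanced load = 47 / 4 = 11.75

11.75


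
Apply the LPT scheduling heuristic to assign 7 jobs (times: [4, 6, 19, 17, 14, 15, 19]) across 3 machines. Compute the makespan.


Sort jobs in decreasing order (LPT): [19, 19, 17, 15, 14, 6, 4]
Assign each job to the least loaded machine:
  Machine 1: jobs [19, 14], load = 33
  Machine 2: jobs [19, 6, 4], load = 29
  Machine 3: jobs [17, 15], load = 32
Makespan = max load = 33

33


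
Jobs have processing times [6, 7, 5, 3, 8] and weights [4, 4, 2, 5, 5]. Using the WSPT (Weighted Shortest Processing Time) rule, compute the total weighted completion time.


Compute p/w ratios and sort ascending (WSPT): [(3, 5), (6, 4), (8, 5), (7, 4), (5, 2)]
Compute weighted completion times:
  Job (p=3,w=5): C=3, w*C=5*3=15
  Job (p=6,w=4): C=9, w*C=4*9=36
  Job (p=8,w=5): C=17, w*C=5*17=85
  Job (p=7,w=4): C=24, w*C=4*24=96
  Job (p=5,w=2): C=29, w*C=2*29=58
Total weighted completion time = 290

290
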